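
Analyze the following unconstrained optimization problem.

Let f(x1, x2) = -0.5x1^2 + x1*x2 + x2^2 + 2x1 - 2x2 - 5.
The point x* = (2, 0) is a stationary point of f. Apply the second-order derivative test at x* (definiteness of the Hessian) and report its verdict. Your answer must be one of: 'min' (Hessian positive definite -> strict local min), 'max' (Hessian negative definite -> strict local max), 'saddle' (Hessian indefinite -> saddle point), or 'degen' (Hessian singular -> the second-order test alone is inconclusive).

Compute the Hessian H = grad^2 f:
  H = [[-1, 1], [1, 2]]
Verify stationarity: grad f(x*) = H x* + g = (0, 0).
Eigenvalues of H: -1.3028, 2.3028.
Eigenvalues have mixed signs, so H is indefinite -> x* is a saddle point.

saddle


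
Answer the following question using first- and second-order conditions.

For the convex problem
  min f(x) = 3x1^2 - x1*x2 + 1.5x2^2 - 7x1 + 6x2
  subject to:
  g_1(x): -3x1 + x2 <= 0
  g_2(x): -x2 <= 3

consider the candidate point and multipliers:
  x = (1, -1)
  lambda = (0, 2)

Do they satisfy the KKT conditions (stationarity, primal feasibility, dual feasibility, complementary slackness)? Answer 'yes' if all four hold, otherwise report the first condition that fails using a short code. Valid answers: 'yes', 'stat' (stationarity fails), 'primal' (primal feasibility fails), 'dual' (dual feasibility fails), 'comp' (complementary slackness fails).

Gradient of f: grad f(x) = Q x + c = (0, 2)
Constraint values g_i(x) = a_i^T x - b_i:
  g_1((1, -1)) = -4
  g_2((1, -1)) = -2
Stationarity residual: grad f(x) + sum_i lambda_i a_i = (0, 0)
  -> stationarity OK
Primal feasibility (all g_i <= 0): OK
Dual feasibility (all lambda_i >= 0): OK
Complementary slackness (lambda_i * g_i(x) = 0 for all i): FAILS

Verdict: the first failing condition is complementary_slackness -> comp.

comp


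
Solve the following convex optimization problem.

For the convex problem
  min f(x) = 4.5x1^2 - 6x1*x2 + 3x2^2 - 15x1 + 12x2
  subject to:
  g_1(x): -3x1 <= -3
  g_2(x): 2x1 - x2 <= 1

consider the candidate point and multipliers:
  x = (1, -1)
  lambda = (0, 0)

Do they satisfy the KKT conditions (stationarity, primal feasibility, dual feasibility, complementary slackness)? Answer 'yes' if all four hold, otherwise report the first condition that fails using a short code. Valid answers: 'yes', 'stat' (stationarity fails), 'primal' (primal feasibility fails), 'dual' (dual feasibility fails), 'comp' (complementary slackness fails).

Gradient of f: grad f(x) = Q x + c = (0, 0)
Constraint values g_i(x) = a_i^T x - b_i:
  g_1((1, -1)) = 0
  g_2((1, -1)) = 2
Stationarity residual: grad f(x) + sum_i lambda_i a_i = (0, 0)
  -> stationarity OK
Primal feasibility (all g_i <= 0): FAILS
Dual feasibility (all lambda_i >= 0): OK
Complementary slackness (lambda_i * g_i(x) = 0 for all i): OK

Verdict: the first failing condition is primal_feasibility -> primal.

primal


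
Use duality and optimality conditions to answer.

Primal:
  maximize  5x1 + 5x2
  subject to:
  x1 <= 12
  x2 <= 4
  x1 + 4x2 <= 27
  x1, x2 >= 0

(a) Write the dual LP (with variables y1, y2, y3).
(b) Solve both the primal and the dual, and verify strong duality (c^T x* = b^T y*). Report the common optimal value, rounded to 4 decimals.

The standard primal-dual pair for 'max c^T x s.t. A x <= b, x >= 0' is:
  Dual:  min b^T y  s.t.  A^T y >= c,  y >= 0.

So the dual LP is:
  minimize  12y1 + 4y2 + 27y3
  subject to:
    y1 + y3 >= 5
    y2 + 4y3 >= 5
    y1, y2, y3 >= 0

Solving the primal: x* = (12, 3.75).
  primal value c^T x* = 78.75.
Solving the dual: y* = (3.75, 0, 1.25).
  dual value b^T y* = 78.75.
Strong duality: c^T x* = b^T y*. Confirmed.

78.75


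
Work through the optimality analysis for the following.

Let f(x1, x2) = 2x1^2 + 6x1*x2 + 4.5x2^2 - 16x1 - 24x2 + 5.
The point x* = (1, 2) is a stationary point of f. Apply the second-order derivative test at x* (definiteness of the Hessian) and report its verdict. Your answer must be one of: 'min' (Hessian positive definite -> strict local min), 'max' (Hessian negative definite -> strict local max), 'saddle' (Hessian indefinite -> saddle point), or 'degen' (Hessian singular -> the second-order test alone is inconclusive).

Compute the Hessian H = grad^2 f:
  H = [[4, 6], [6, 9]]
Verify stationarity: grad f(x*) = H x* + g = (0, 0).
Eigenvalues of H: 0, 13.
H has a zero eigenvalue (singular; positive semidefinite but not definite), so H is neither positive definite, negative definite, nor indefinite. The second-order test alone is inconclusive -> degen.
(Indeed, f is constant along the null direction of H through x*, so x* is not a strict local extremum.)

degen


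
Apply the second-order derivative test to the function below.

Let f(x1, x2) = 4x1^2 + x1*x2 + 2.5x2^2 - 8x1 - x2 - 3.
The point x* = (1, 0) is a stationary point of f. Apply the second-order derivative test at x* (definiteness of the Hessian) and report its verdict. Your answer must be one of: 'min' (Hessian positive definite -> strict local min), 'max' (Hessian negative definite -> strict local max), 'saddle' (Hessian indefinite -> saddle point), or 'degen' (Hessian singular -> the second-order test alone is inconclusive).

Compute the Hessian H = grad^2 f:
  H = [[8, 1], [1, 5]]
Verify stationarity: grad f(x*) = H x* + g = (0, 0).
Eigenvalues of H: 4.6972, 8.3028.
Both eigenvalues > 0, so H is positive definite -> x* is a strict local min.

min


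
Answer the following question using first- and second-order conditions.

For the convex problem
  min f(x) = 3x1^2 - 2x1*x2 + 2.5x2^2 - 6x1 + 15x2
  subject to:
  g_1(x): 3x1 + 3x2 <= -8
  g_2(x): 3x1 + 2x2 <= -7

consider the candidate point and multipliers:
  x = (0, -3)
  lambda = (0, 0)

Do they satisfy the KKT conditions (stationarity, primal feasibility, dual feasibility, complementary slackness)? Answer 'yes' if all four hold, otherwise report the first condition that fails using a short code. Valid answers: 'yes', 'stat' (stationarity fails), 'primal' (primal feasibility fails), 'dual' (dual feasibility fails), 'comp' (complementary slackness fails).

Gradient of f: grad f(x) = Q x + c = (0, 0)
Constraint values g_i(x) = a_i^T x - b_i:
  g_1((0, -3)) = -1
  g_2((0, -3)) = 1
Stationarity residual: grad f(x) + sum_i lambda_i a_i = (0, 0)
  -> stationarity OK
Primal feasibility (all g_i <= 0): FAILS
Dual feasibility (all lambda_i >= 0): OK
Complementary slackness (lambda_i * g_i(x) = 0 for all i): OK

Verdict: the first failing condition is primal_feasibility -> primal.

primal


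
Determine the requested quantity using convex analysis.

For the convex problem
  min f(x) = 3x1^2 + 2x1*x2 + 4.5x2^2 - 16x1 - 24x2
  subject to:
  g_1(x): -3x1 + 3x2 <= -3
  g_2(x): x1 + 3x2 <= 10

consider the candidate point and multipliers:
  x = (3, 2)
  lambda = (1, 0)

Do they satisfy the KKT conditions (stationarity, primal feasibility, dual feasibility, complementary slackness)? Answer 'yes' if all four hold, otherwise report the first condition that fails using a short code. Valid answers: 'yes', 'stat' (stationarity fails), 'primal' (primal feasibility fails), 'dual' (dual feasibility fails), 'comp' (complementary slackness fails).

Gradient of f: grad f(x) = Q x + c = (6, 0)
Constraint values g_i(x) = a_i^T x - b_i:
  g_1((3, 2)) = 0
  g_2((3, 2)) = -1
Stationarity residual: grad f(x) + sum_i lambda_i a_i = (3, 3)
  -> stationarity FAILS
Primal feasibility (all g_i <= 0): OK
Dual feasibility (all lambda_i >= 0): OK
Complementary slackness (lambda_i * g_i(x) = 0 for all i): OK

Verdict: the first failing condition is stationarity -> stat.

stat


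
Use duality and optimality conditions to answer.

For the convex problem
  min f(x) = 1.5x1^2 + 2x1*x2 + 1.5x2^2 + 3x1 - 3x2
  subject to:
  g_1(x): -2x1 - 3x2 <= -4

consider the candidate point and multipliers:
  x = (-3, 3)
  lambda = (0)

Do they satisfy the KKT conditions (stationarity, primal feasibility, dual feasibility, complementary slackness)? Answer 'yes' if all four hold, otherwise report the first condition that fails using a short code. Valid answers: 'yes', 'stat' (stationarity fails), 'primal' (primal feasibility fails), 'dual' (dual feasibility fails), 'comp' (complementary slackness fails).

Gradient of f: grad f(x) = Q x + c = (0, 0)
Constraint values g_i(x) = a_i^T x - b_i:
  g_1((-3, 3)) = 1
Stationarity residual: grad f(x) + sum_i lambda_i a_i = (0, 0)
  -> stationarity OK
Primal feasibility (all g_i <= 0): FAILS
Dual feasibility (all lambda_i >= 0): OK
Complementary slackness (lambda_i * g_i(x) = 0 for all i): OK

Verdict: the first failing condition is primal_feasibility -> primal.

primal


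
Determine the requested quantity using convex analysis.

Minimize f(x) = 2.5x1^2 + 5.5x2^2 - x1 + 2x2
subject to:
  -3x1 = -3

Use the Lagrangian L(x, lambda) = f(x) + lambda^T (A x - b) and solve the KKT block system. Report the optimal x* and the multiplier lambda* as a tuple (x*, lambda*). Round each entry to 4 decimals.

Form the Lagrangian:
  L(x, lambda) = (1/2) x^T Q x + c^T x + lambda^T (A x - b)
Stationarity (grad_x L = 0): Q x + c + A^T lambda = 0.
Primal feasibility: A x = b.

This gives the KKT block system:
  [ Q   A^T ] [ x     ]   [-c ]
  [ A    0  ] [ lambda ] = [ b ]

Solving the linear system:
  x*      = (1, -0.1818)
  lambda* = (1.3333)
  f(x*)   = 1.3182

x* = (1, -0.1818), lambda* = (1.3333)


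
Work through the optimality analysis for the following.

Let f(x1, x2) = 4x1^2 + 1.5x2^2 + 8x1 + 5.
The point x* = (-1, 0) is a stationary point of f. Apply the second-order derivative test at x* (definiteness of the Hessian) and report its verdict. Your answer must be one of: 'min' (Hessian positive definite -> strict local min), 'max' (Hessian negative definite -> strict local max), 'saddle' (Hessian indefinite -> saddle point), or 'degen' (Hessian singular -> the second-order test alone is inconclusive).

Compute the Hessian H = grad^2 f:
  H = [[8, 0], [0, 3]]
Verify stationarity: grad f(x*) = H x* + g = (0, 0).
Eigenvalues of H: 3, 8.
Both eigenvalues > 0, so H is positive definite -> x* is a strict local min.

min


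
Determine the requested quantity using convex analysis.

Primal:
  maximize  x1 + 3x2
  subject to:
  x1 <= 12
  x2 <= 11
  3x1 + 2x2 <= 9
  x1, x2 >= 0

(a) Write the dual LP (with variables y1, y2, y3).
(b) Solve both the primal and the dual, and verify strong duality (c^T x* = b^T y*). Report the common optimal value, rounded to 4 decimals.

The standard primal-dual pair for 'max c^T x s.t. A x <= b, x >= 0' is:
  Dual:  min b^T y  s.t.  A^T y >= c,  y >= 0.

So the dual LP is:
  minimize  12y1 + 11y2 + 9y3
  subject to:
    y1 + 3y3 >= 1
    y2 + 2y3 >= 3
    y1, y2, y3 >= 0

Solving the primal: x* = (0, 4.5).
  primal value c^T x* = 13.5.
Solving the dual: y* = (0, 0, 1.5).
  dual value b^T y* = 13.5.
Strong duality: c^T x* = b^T y*. Confirmed.

13.5


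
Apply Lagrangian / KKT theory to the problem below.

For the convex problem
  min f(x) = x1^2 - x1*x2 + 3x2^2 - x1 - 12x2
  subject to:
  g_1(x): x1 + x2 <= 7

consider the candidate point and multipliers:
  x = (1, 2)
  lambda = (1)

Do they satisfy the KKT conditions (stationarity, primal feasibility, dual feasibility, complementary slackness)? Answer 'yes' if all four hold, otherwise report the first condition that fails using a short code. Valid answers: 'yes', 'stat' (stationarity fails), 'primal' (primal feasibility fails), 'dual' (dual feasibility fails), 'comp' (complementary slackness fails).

Gradient of f: grad f(x) = Q x + c = (-1, -1)
Constraint values g_i(x) = a_i^T x - b_i:
  g_1((1, 2)) = -4
Stationarity residual: grad f(x) + sum_i lambda_i a_i = (0, 0)
  -> stationarity OK
Primal feasibility (all g_i <= 0): OK
Dual feasibility (all lambda_i >= 0): OK
Complementary slackness (lambda_i * g_i(x) = 0 for all i): FAILS

Verdict: the first failing condition is complementary_slackness -> comp.

comp


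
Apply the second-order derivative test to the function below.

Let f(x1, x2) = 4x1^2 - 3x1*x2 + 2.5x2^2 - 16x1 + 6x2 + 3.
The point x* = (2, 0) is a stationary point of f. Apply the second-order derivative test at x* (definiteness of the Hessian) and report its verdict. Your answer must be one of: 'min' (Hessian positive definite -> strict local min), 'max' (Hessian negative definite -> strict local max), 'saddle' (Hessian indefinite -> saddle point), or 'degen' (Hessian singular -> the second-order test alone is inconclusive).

Compute the Hessian H = grad^2 f:
  H = [[8, -3], [-3, 5]]
Verify stationarity: grad f(x*) = H x* + g = (0, 0).
Eigenvalues of H: 3.1459, 9.8541.
Both eigenvalues > 0, so H is positive definite -> x* is a strict local min.

min


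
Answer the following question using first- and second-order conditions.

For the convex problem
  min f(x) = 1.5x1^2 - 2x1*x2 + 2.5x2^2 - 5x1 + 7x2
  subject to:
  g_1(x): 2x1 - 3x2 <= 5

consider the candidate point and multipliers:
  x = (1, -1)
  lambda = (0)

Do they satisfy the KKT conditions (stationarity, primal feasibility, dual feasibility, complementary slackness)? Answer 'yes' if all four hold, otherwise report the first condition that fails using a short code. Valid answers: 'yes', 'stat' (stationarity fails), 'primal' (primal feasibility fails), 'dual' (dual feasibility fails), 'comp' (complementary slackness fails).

Gradient of f: grad f(x) = Q x + c = (0, 0)
Constraint values g_i(x) = a_i^T x - b_i:
  g_1((1, -1)) = 0
Stationarity residual: grad f(x) + sum_i lambda_i a_i = (0, 0)
  -> stationarity OK
Primal feasibility (all g_i <= 0): OK
Dual feasibility (all lambda_i >= 0): OK
Complementary slackness (lambda_i * g_i(x) = 0 for all i): OK

Verdict: yes, KKT holds.

yes


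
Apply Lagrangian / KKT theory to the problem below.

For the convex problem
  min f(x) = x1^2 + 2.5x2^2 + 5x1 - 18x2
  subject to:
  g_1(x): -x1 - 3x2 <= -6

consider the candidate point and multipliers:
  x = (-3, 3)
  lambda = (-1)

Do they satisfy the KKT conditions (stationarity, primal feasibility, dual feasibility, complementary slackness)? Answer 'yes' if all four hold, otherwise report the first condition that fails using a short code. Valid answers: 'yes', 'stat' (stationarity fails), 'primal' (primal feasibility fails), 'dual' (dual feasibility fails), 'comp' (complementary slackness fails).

Gradient of f: grad f(x) = Q x + c = (-1, -3)
Constraint values g_i(x) = a_i^T x - b_i:
  g_1((-3, 3)) = 0
Stationarity residual: grad f(x) + sum_i lambda_i a_i = (0, 0)
  -> stationarity OK
Primal feasibility (all g_i <= 0): OK
Dual feasibility (all lambda_i >= 0): FAILS
Complementary slackness (lambda_i * g_i(x) = 0 for all i): OK

Verdict: the first failing condition is dual_feasibility -> dual.

dual


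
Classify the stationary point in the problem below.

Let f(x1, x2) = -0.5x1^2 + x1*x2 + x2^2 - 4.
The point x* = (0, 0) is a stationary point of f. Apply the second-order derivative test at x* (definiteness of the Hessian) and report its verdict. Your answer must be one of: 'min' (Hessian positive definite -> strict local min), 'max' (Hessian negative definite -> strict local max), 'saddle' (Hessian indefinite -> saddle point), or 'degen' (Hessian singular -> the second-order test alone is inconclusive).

Compute the Hessian H = grad^2 f:
  H = [[-1, 1], [1, 2]]
Verify stationarity: grad f(x*) = H x* + g = (0, 0).
Eigenvalues of H: -1.3028, 2.3028.
Eigenvalues have mixed signs, so H is indefinite -> x* is a saddle point.

saddle


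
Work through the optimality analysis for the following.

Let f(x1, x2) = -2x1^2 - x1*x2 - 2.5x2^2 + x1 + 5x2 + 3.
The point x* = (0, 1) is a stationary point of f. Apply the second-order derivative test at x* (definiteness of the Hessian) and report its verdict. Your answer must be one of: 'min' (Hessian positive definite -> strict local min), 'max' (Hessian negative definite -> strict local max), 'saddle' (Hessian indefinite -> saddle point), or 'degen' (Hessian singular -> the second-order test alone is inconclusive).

Compute the Hessian H = grad^2 f:
  H = [[-4, -1], [-1, -5]]
Verify stationarity: grad f(x*) = H x* + g = (0, 0).
Eigenvalues of H: -5.618, -3.382.
Both eigenvalues < 0, so H is negative definite -> x* is a strict local max.

max


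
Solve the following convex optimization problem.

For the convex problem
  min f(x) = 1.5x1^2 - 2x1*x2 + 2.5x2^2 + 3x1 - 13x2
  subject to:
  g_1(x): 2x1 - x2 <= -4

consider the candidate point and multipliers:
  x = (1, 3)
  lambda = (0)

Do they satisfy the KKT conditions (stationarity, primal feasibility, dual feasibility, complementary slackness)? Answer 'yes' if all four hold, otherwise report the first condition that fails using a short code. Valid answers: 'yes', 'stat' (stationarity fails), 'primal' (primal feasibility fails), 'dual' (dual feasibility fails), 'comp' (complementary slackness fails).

Gradient of f: grad f(x) = Q x + c = (0, 0)
Constraint values g_i(x) = a_i^T x - b_i:
  g_1((1, 3)) = 3
Stationarity residual: grad f(x) + sum_i lambda_i a_i = (0, 0)
  -> stationarity OK
Primal feasibility (all g_i <= 0): FAILS
Dual feasibility (all lambda_i >= 0): OK
Complementary slackness (lambda_i * g_i(x) = 0 for all i): OK

Verdict: the first failing condition is primal_feasibility -> primal.

primal


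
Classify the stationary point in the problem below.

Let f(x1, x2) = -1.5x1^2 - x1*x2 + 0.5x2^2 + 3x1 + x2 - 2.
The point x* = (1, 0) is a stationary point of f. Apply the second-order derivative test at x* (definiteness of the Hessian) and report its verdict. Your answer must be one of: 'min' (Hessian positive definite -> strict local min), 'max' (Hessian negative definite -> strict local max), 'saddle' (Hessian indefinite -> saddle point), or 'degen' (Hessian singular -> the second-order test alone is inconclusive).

Compute the Hessian H = grad^2 f:
  H = [[-3, -1], [-1, 1]]
Verify stationarity: grad f(x*) = H x* + g = (0, 0).
Eigenvalues of H: -3.2361, 1.2361.
Eigenvalues have mixed signs, so H is indefinite -> x* is a saddle point.

saddle


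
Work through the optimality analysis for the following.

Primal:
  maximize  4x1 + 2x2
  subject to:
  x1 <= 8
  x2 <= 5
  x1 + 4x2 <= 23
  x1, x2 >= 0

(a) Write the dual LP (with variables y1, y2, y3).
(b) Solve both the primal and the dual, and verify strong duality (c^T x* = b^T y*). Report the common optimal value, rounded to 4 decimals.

The standard primal-dual pair for 'max c^T x s.t. A x <= b, x >= 0' is:
  Dual:  min b^T y  s.t.  A^T y >= c,  y >= 0.

So the dual LP is:
  minimize  8y1 + 5y2 + 23y3
  subject to:
    y1 + y3 >= 4
    y2 + 4y3 >= 2
    y1, y2, y3 >= 0

Solving the primal: x* = (8, 3.75).
  primal value c^T x* = 39.5.
Solving the dual: y* = (3.5, 0, 0.5).
  dual value b^T y* = 39.5.
Strong duality: c^T x* = b^T y*. Confirmed.

39.5


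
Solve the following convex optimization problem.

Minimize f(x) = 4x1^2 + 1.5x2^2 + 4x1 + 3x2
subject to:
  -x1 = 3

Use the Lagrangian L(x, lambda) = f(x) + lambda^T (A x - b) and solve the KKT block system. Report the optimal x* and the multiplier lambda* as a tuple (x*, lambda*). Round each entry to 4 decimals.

Form the Lagrangian:
  L(x, lambda) = (1/2) x^T Q x + c^T x + lambda^T (A x - b)
Stationarity (grad_x L = 0): Q x + c + A^T lambda = 0.
Primal feasibility: A x = b.

This gives the KKT block system:
  [ Q   A^T ] [ x     ]   [-c ]
  [ A    0  ] [ lambda ] = [ b ]

Solving the linear system:
  x*      = (-3, -1)
  lambda* = (-20)
  f(x*)   = 22.5

x* = (-3, -1), lambda* = (-20)


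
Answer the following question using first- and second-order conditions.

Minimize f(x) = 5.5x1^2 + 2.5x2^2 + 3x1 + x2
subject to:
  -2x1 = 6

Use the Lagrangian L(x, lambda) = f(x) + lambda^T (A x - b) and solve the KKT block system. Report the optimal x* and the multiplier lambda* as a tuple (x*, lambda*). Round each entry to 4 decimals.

Form the Lagrangian:
  L(x, lambda) = (1/2) x^T Q x + c^T x + lambda^T (A x - b)
Stationarity (grad_x L = 0): Q x + c + A^T lambda = 0.
Primal feasibility: A x = b.

This gives the KKT block system:
  [ Q   A^T ] [ x     ]   [-c ]
  [ A    0  ] [ lambda ] = [ b ]

Solving the linear system:
  x*      = (-3, -0.2)
  lambda* = (-15)
  f(x*)   = 40.4

x* = (-3, -0.2), lambda* = (-15)


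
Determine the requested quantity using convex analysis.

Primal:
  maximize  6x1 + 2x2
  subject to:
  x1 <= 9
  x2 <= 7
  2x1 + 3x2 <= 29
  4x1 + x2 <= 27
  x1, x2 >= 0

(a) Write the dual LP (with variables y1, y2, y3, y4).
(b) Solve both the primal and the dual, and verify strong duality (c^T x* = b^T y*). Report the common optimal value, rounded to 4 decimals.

The standard primal-dual pair for 'max c^T x s.t. A x <= b, x >= 0' is:
  Dual:  min b^T y  s.t.  A^T y >= c,  y >= 0.

So the dual LP is:
  minimize  9y1 + 7y2 + 29y3 + 27y4
  subject to:
    y1 + 2y3 + 4y4 >= 6
    y2 + 3y3 + y4 >= 2
    y1, y2, y3, y4 >= 0

Solving the primal: x* = (5.2, 6.2).
  primal value c^T x* = 43.6.
Solving the dual: y* = (0, 0, 0.2, 1.4).
  dual value b^T y* = 43.6.
Strong duality: c^T x* = b^T y*. Confirmed.

43.6


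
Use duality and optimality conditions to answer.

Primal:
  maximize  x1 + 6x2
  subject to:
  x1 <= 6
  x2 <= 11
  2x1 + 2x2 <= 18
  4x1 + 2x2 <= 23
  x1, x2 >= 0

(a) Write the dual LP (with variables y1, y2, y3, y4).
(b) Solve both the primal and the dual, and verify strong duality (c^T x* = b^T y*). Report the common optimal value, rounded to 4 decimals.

The standard primal-dual pair for 'max c^T x s.t. A x <= b, x >= 0' is:
  Dual:  min b^T y  s.t.  A^T y >= c,  y >= 0.

So the dual LP is:
  minimize  6y1 + 11y2 + 18y3 + 23y4
  subject to:
    y1 + 2y3 + 4y4 >= 1
    y2 + 2y3 + 2y4 >= 6
    y1, y2, y3, y4 >= 0

Solving the primal: x* = (0, 9).
  primal value c^T x* = 54.
Solving the dual: y* = (0, 0, 3, 0).
  dual value b^T y* = 54.
Strong duality: c^T x* = b^T y*. Confirmed.

54


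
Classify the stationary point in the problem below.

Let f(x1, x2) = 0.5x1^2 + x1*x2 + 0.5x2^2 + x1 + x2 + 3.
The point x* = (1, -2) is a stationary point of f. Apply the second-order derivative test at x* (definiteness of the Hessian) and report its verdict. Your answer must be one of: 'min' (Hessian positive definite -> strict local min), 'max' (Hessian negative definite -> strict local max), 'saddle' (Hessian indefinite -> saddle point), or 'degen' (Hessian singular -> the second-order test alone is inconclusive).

Compute the Hessian H = grad^2 f:
  H = [[1, 1], [1, 1]]
Verify stationarity: grad f(x*) = H x* + g = (0, 0).
Eigenvalues of H: 0, 2.
H has a zero eigenvalue (singular; positive semidefinite but not definite), so H is neither positive definite, negative definite, nor indefinite. The second-order test alone is inconclusive -> degen.
(Indeed, f is constant along the null direction of H through x*, so x* is not a strict local extremum.)

degen


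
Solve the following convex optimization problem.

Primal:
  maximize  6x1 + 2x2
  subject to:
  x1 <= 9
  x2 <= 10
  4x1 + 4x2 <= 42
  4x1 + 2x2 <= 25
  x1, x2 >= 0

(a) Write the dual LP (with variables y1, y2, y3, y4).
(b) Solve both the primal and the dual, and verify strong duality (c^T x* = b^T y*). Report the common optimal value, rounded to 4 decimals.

The standard primal-dual pair for 'max c^T x s.t. A x <= b, x >= 0' is:
  Dual:  min b^T y  s.t.  A^T y >= c,  y >= 0.

So the dual LP is:
  minimize  9y1 + 10y2 + 42y3 + 25y4
  subject to:
    y1 + 4y3 + 4y4 >= 6
    y2 + 4y3 + 2y4 >= 2
    y1, y2, y3, y4 >= 0

Solving the primal: x* = (6.25, 0).
  primal value c^T x* = 37.5.
Solving the dual: y* = (0, 0, 0, 1.5).
  dual value b^T y* = 37.5.
Strong duality: c^T x* = b^T y*. Confirmed.

37.5


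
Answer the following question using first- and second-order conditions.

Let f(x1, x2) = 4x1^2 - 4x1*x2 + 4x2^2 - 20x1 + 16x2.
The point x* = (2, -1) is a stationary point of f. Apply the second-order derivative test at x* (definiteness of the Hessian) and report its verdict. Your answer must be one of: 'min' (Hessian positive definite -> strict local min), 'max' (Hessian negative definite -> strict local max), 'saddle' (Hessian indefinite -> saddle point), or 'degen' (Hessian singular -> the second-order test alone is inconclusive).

Compute the Hessian H = grad^2 f:
  H = [[8, -4], [-4, 8]]
Verify stationarity: grad f(x*) = H x* + g = (0, 0).
Eigenvalues of H: 4, 12.
Both eigenvalues > 0, so H is positive definite -> x* is a strict local min.

min


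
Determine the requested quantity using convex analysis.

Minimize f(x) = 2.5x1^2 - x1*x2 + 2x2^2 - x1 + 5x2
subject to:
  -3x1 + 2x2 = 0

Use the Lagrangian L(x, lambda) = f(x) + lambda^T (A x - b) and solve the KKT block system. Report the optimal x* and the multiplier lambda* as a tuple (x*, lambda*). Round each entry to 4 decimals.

Form the Lagrangian:
  L(x, lambda) = (1/2) x^T Q x + c^T x + lambda^T (A x - b)
Stationarity (grad_x L = 0): Q x + c + A^T lambda = 0.
Primal feasibility: A x = b.

This gives the KKT block system:
  [ Q   A^T ] [ x     ]   [-c ]
  [ A    0  ] [ lambda ] = [ b ]

Solving the linear system:
  x*      = (-0.5909, -0.8864)
  lambda* = (-1.0227)
  f(x*)   = -1.9205

x* = (-0.5909, -0.8864), lambda* = (-1.0227)


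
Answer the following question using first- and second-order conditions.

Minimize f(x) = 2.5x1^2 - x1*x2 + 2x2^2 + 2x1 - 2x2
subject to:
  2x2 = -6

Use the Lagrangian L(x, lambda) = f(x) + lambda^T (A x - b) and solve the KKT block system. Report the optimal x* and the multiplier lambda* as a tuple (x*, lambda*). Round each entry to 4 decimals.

Form the Lagrangian:
  L(x, lambda) = (1/2) x^T Q x + c^T x + lambda^T (A x - b)
Stationarity (grad_x L = 0): Q x + c + A^T lambda = 0.
Primal feasibility: A x = b.

This gives the KKT block system:
  [ Q   A^T ] [ x     ]   [-c ]
  [ A    0  ] [ lambda ] = [ b ]

Solving the linear system:
  x*      = (-1, -3)
  lambda* = (6.5)
  f(x*)   = 21.5

x* = (-1, -3), lambda* = (6.5)


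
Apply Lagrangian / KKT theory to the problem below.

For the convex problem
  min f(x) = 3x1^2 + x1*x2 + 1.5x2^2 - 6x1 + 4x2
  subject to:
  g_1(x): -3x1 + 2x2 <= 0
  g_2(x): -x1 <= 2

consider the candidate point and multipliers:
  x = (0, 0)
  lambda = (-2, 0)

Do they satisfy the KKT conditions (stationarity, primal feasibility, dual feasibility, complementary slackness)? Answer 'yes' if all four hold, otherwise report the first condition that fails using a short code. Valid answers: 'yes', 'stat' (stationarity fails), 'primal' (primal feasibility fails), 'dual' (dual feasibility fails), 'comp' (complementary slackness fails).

Gradient of f: grad f(x) = Q x + c = (-6, 4)
Constraint values g_i(x) = a_i^T x - b_i:
  g_1((0, 0)) = 0
  g_2((0, 0)) = -2
Stationarity residual: grad f(x) + sum_i lambda_i a_i = (0, 0)
  -> stationarity OK
Primal feasibility (all g_i <= 0): OK
Dual feasibility (all lambda_i >= 0): FAILS
Complementary slackness (lambda_i * g_i(x) = 0 for all i): OK

Verdict: the first failing condition is dual_feasibility -> dual.

dual


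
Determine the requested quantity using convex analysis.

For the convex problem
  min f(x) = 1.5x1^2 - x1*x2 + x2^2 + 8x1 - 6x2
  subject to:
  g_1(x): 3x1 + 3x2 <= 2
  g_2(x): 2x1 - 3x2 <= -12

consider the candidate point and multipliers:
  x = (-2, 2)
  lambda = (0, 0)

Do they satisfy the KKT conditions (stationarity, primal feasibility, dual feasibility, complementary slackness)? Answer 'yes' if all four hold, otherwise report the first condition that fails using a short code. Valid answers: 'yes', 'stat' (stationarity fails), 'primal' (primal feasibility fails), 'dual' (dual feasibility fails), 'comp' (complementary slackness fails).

Gradient of f: grad f(x) = Q x + c = (0, 0)
Constraint values g_i(x) = a_i^T x - b_i:
  g_1((-2, 2)) = -2
  g_2((-2, 2)) = 2
Stationarity residual: grad f(x) + sum_i lambda_i a_i = (0, 0)
  -> stationarity OK
Primal feasibility (all g_i <= 0): FAILS
Dual feasibility (all lambda_i >= 0): OK
Complementary slackness (lambda_i * g_i(x) = 0 for all i): OK

Verdict: the first failing condition is primal_feasibility -> primal.

primal


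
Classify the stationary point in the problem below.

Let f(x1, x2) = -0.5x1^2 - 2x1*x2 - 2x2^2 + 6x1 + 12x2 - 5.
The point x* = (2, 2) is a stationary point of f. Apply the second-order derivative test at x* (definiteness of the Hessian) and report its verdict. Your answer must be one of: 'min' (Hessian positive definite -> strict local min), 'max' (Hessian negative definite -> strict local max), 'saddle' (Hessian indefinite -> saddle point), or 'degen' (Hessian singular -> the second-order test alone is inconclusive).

Compute the Hessian H = grad^2 f:
  H = [[-1, -2], [-2, -4]]
Verify stationarity: grad f(x*) = H x* + g = (0, 0).
Eigenvalues of H: -5, 0.
H has a zero eigenvalue (singular; negative semidefinite but not definite), so H is neither positive definite, negative definite, nor indefinite. The second-order test alone is inconclusive -> degen.
(Indeed, f is constant along the null direction of H through x*, so x* is not a strict local extremum.)

degen


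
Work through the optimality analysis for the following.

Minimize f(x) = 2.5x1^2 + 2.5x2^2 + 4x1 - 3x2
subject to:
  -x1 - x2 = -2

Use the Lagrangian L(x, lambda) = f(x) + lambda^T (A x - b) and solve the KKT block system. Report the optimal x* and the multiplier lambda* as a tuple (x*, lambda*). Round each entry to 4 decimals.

Form the Lagrangian:
  L(x, lambda) = (1/2) x^T Q x + c^T x + lambda^T (A x - b)
Stationarity (grad_x L = 0): Q x + c + A^T lambda = 0.
Primal feasibility: A x = b.

This gives the KKT block system:
  [ Q   A^T ] [ x     ]   [-c ]
  [ A    0  ] [ lambda ] = [ b ]

Solving the linear system:
  x*      = (0.3, 1.7)
  lambda* = (5.5)
  f(x*)   = 3.55

x* = (0.3, 1.7), lambda* = (5.5)


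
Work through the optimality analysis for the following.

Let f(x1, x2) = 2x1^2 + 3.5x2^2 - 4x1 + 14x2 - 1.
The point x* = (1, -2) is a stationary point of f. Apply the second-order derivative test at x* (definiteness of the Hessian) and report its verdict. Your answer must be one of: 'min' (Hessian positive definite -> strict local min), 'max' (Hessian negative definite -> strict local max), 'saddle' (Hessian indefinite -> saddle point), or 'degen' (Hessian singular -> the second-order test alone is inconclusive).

Compute the Hessian H = grad^2 f:
  H = [[4, 0], [0, 7]]
Verify stationarity: grad f(x*) = H x* + g = (0, 0).
Eigenvalues of H: 4, 7.
Both eigenvalues > 0, so H is positive definite -> x* is a strict local min.

min


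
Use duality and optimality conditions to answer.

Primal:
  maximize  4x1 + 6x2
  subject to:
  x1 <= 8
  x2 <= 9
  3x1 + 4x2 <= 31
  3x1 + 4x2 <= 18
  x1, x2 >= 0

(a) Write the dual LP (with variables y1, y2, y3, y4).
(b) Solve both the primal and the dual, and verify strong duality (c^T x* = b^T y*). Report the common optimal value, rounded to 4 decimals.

The standard primal-dual pair for 'max c^T x s.t. A x <= b, x >= 0' is:
  Dual:  min b^T y  s.t.  A^T y >= c,  y >= 0.

So the dual LP is:
  minimize  8y1 + 9y2 + 31y3 + 18y4
  subject to:
    y1 + 3y3 + 3y4 >= 4
    y2 + 4y3 + 4y4 >= 6
    y1, y2, y3, y4 >= 0

Solving the primal: x* = (0, 4.5).
  primal value c^T x* = 27.
Solving the dual: y* = (0, 0, 0, 1.5).
  dual value b^T y* = 27.
Strong duality: c^T x* = b^T y*. Confirmed.

27


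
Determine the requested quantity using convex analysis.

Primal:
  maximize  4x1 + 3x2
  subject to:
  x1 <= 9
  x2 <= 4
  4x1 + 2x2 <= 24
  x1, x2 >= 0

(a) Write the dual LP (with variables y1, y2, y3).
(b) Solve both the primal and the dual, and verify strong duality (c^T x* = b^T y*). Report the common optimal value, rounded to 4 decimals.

The standard primal-dual pair for 'max c^T x s.t. A x <= b, x >= 0' is:
  Dual:  min b^T y  s.t.  A^T y >= c,  y >= 0.

So the dual LP is:
  minimize  9y1 + 4y2 + 24y3
  subject to:
    y1 + 4y3 >= 4
    y2 + 2y3 >= 3
    y1, y2, y3 >= 0

Solving the primal: x* = (4, 4).
  primal value c^T x* = 28.
Solving the dual: y* = (0, 1, 1).
  dual value b^T y* = 28.
Strong duality: c^T x* = b^T y*. Confirmed.

28


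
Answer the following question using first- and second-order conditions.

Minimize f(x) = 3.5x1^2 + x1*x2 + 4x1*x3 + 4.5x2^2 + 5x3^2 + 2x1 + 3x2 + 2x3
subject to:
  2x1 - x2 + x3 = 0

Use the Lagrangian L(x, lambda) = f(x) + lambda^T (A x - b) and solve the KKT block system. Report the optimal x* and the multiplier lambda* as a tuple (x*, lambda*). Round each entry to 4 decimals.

Form the Lagrangian:
  L(x, lambda) = (1/2) x^T Q x + c^T x + lambda^T (A x - b)
Stationarity (grad_x L = 0): Q x + c + A^T lambda = 0.
Primal feasibility: A x = b.

This gives the KKT block system:
  [ Q   A^T ] [ x     ]   [-c ]
  [ A    0  ] [ lambda ] = [ b ]

Solving the linear system:
  x*      = (-0.1016, -0.3434, -0.1401)
  lambda* = (-0.1923)
  f(x*)   = -0.7569

x* = (-0.1016, -0.3434, -0.1401), lambda* = (-0.1923)


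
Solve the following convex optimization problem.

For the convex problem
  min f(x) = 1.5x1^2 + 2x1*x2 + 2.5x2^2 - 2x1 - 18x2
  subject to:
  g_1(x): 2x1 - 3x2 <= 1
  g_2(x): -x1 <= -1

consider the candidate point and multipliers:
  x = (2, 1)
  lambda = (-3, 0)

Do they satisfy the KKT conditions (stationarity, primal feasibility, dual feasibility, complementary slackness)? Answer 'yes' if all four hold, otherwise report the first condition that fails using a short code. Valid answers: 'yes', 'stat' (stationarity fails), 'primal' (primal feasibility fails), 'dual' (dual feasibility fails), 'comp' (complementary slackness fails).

Gradient of f: grad f(x) = Q x + c = (6, -9)
Constraint values g_i(x) = a_i^T x - b_i:
  g_1((2, 1)) = 0
  g_2((2, 1)) = -1
Stationarity residual: grad f(x) + sum_i lambda_i a_i = (0, 0)
  -> stationarity OK
Primal feasibility (all g_i <= 0): OK
Dual feasibility (all lambda_i >= 0): FAILS
Complementary slackness (lambda_i * g_i(x) = 0 for all i): OK

Verdict: the first failing condition is dual_feasibility -> dual.

dual


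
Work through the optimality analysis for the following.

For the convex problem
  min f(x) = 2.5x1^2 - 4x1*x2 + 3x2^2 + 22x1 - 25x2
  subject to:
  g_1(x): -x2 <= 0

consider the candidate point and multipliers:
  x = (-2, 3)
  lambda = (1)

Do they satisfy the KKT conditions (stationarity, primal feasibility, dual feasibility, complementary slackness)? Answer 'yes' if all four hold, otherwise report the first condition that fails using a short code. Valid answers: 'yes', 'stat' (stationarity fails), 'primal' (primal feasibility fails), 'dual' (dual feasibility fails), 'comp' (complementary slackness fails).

Gradient of f: grad f(x) = Q x + c = (0, 1)
Constraint values g_i(x) = a_i^T x - b_i:
  g_1((-2, 3)) = -3
Stationarity residual: grad f(x) + sum_i lambda_i a_i = (0, 0)
  -> stationarity OK
Primal feasibility (all g_i <= 0): OK
Dual feasibility (all lambda_i >= 0): OK
Complementary slackness (lambda_i * g_i(x) = 0 for all i): FAILS

Verdict: the first failing condition is complementary_slackness -> comp.

comp


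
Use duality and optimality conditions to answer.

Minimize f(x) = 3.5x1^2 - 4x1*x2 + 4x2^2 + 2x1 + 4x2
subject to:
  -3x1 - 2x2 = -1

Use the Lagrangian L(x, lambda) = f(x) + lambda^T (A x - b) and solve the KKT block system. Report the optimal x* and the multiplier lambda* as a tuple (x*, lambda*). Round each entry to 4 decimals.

Form the Lagrangian:
  L(x, lambda) = (1/2) x^T Q x + c^T x + lambda^T (A x - b)
Stationarity (grad_x L = 0): Q x + c + A^T lambda = 0.
Primal feasibility: A x = b.

This gives the KKT block system:
  [ Q   A^T ] [ x     ]   [-c ]
  [ A    0  ] [ lambda ] = [ b ]

Solving the linear system:
  x*      = (0.3243, 0.0135)
  lambda* = (1.4054)
  f(x*)   = 1.0541

x* = (0.3243, 0.0135), lambda* = (1.4054)


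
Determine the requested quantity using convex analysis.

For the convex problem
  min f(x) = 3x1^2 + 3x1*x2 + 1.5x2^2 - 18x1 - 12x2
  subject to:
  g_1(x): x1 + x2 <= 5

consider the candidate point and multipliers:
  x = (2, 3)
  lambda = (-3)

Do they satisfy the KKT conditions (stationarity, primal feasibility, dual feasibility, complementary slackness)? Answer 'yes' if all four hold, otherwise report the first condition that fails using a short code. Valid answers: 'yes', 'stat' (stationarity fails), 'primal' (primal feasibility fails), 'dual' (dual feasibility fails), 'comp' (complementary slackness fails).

Gradient of f: grad f(x) = Q x + c = (3, 3)
Constraint values g_i(x) = a_i^T x - b_i:
  g_1((2, 3)) = 0
Stationarity residual: grad f(x) + sum_i lambda_i a_i = (0, 0)
  -> stationarity OK
Primal feasibility (all g_i <= 0): OK
Dual feasibility (all lambda_i >= 0): FAILS
Complementary slackness (lambda_i * g_i(x) = 0 for all i): OK

Verdict: the first failing condition is dual_feasibility -> dual.

dual


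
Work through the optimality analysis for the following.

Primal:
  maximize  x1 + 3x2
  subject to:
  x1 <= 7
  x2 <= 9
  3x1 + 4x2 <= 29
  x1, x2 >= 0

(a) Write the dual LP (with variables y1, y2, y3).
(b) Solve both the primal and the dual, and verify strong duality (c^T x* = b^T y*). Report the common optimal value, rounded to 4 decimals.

The standard primal-dual pair for 'max c^T x s.t. A x <= b, x >= 0' is:
  Dual:  min b^T y  s.t.  A^T y >= c,  y >= 0.

So the dual LP is:
  minimize  7y1 + 9y2 + 29y3
  subject to:
    y1 + 3y3 >= 1
    y2 + 4y3 >= 3
    y1, y2, y3 >= 0

Solving the primal: x* = (0, 7.25).
  primal value c^T x* = 21.75.
Solving the dual: y* = (0, 0, 0.75).
  dual value b^T y* = 21.75.
Strong duality: c^T x* = b^T y*. Confirmed.

21.75


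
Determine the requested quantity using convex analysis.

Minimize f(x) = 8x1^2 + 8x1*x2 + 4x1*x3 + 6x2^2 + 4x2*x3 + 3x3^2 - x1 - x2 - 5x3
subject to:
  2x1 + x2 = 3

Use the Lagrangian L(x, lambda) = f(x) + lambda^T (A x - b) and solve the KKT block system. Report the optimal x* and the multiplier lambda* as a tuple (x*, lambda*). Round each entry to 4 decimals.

Form the Lagrangian:
  L(x, lambda) = (1/2) x^T Q x + c^T x + lambda^T (A x - b)
Stationarity (grad_x L = 0): Q x + c + A^T lambda = 0.
Primal feasibility: A x = b.

This gives the KKT block system:
  [ Q   A^T ] [ x     ]   [-c ]
  [ A    0  ] [ lambda ] = [ b ]

Solving the linear system:
  x*      = (1.4432, 0.1136, -0.2045)
  lambda* = (-11.0909)
  f(x*)   = 16.3693

x* = (1.4432, 0.1136, -0.2045), lambda* = (-11.0909)


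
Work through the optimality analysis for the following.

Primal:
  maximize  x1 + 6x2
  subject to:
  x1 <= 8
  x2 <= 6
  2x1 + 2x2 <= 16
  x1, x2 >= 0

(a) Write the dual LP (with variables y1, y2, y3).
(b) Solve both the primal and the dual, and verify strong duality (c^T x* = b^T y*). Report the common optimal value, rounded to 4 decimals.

The standard primal-dual pair for 'max c^T x s.t. A x <= b, x >= 0' is:
  Dual:  min b^T y  s.t.  A^T y >= c,  y >= 0.

So the dual LP is:
  minimize  8y1 + 6y2 + 16y3
  subject to:
    y1 + 2y3 >= 1
    y2 + 2y3 >= 6
    y1, y2, y3 >= 0

Solving the primal: x* = (2, 6).
  primal value c^T x* = 38.
Solving the dual: y* = (0, 5, 0.5).
  dual value b^T y* = 38.
Strong duality: c^T x* = b^T y*. Confirmed.

38


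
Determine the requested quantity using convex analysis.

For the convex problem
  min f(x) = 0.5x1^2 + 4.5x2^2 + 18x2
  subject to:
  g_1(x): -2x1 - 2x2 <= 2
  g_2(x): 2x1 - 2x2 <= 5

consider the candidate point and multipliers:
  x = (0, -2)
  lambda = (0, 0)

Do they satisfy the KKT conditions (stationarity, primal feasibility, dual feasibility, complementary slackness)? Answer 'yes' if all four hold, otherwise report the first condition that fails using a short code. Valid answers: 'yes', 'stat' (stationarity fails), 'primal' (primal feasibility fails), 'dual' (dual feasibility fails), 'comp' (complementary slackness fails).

Gradient of f: grad f(x) = Q x + c = (0, 0)
Constraint values g_i(x) = a_i^T x - b_i:
  g_1((0, -2)) = 2
  g_2((0, -2)) = -1
Stationarity residual: grad f(x) + sum_i lambda_i a_i = (0, 0)
  -> stationarity OK
Primal feasibility (all g_i <= 0): FAILS
Dual feasibility (all lambda_i >= 0): OK
Complementary slackness (lambda_i * g_i(x) = 0 for all i): OK

Verdict: the first failing condition is primal_feasibility -> primal.

primal


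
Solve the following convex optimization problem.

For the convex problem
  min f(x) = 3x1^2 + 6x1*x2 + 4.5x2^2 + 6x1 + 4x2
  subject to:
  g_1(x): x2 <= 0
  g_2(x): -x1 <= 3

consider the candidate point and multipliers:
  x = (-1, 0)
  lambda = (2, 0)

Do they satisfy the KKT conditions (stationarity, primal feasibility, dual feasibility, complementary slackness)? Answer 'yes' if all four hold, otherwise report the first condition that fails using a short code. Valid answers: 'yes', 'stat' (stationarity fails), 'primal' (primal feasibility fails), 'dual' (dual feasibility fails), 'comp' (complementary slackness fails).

Gradient of f: grad f(x) = Q x + c = (0, -2)
Constraint values g_i(x) = a_i^T x - b_i:
  g_1((-1, 0)) = 0
  g_2((-1, 0)) = -2
Stationarity residual: grad f(x) + sum_i lambda_i a_i = (0, 0)
  -> stationarity OK
Primal feasibility (all g_i <= 0): OK
Dual feasibility (all lambda_i >= 0): OK
Complementary slackness (lambda_i * g_i(x) = 0 for all i): OK

Verdict: yes, KKT holds.

yes
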